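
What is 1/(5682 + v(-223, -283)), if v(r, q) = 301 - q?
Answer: 1/6266 ≈ 0.00015959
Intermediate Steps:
1/(5682 + v(-223, -283)) = 1/(5682 + (301 - 1*(-283))) = 1/(5682 + (301 + 283)) = 1/(5682 + 584) = 1/6266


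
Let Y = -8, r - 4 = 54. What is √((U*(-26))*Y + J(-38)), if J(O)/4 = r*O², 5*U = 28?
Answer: 4*√525270/5 ≈ 579.80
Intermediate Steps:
r = 58 (r = 4 + 54 = 58)
U = 28/5 (U = (⅕)*28 = 28/5 ≈ 5.6000)
J(O) = 232*O² (J(O) = 4*(58*O²) = 232*O²)
√((U*(-26))*Y + J(-38)) = √(((28/5)*(-26))*(-8) + 232*(-38)²) = √(-728/5*(-8) + 232*1444) = √(5824/5 + 335008) = √(1680864/5) = 4*√525270/5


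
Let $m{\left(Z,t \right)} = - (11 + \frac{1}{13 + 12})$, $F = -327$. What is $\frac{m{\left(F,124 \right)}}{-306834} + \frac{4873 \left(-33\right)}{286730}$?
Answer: $- \frac{41115419339}{73315427350} \approx -0.5608$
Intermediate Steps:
$m{\left(Z,t \right)} = - \frac{276}{25}$ ($m{\left(Z,t \right)} = - (11 + \frac{1}{25}) = \left(-1\right) \frac{276}{25} = - \frac{276}{25}$)
$\frac{m{\left(F,124 \right)}}{-306834} + \frac{4873 \left(-33\right)}{286730} = - \frac{276}{25 \left(-306834\right)} + \frac{4873 \left(-33\right)}{286730} = \left(- \frac{276}{25}\right) \left(- \frac{1}{306834}\right) - \frac{160809}{286730} = \frac{46}{1278475} - \frac{160809}{286730} = - \frac{41115419339}{73315427350}$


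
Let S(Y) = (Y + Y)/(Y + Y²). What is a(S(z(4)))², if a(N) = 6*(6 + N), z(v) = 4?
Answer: 36864/25 ≈ 1474.6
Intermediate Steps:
S(Y) = 2*Y/(Y + Y²) (S(Y) = (2*Y)/(Y + Y²) = 2*Y/(Y + Y²))
a(N) = 36 + 6*N
a(S(z(4)))² = (36 + 6*(2/(1 + 4)))² = (36 + 6*(2/5))² = (36 + 6*(2*(⅕)))² = (36 + 6*(⅖))² = (36 + 12/5)² = (192/5)² = 36864/25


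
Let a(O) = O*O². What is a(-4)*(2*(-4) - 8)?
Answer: 1024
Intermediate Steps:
a(O) = O³
a(-4)*(2*(-4) - 8) = (-4)³*(2*(-4) - 8) = -64*(-8 - 8) = -64*(-16) = 1024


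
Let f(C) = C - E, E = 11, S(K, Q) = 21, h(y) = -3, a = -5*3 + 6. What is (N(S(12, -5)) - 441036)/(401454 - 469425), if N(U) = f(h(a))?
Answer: 441050/67971 ≈ 6.4888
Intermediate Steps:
a = -9 (a = -15 + 6 = -9)
f(C) = -11 + C (f(C) = C - 1*11 = C - 11 = -11 + C)
N(U) = -14 (N(U) = -11 - 3 = -14)
(N(S(12, -5)) - 441036)/(401454 - 469425) = (-14 - 441036)/(401454 - 469425) = -441050/(-67971) = -441050*(-1/67971) = 441050/67971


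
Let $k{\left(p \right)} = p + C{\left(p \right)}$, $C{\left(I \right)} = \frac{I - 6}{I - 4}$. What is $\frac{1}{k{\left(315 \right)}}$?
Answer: $\frac{311}{98274} \approx 0.0031646$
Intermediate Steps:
$C{\left(I \right)} = \frac{-6 + I}{-4 + I}$
$k{\left(p \right)} = p + \frac{-6 + p}{-4 + p}$
$\frac{1}{k{\left(315 \right)}} = \frac{1}{\frac{1}{-4 + 315} \left(-6 + 315 + 315 \left(-4 + 315\right)\right)} = \frac{1}{\frac{1}{311} \left(-6 + 315 + 315 \cdot 311\right)} = \frac{1}{\frac{1}{311} \left(-6 + 315 + 97965\right)} = \frac{1}{\frac{1}{311} \cdot 98274} = \frac{1}{\frac{98274}{311}} = \frac{311}{98274}$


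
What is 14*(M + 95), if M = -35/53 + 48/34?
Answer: 1207808/901 ≈ 1340.5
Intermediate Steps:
M = 677/901 (M = -35*1/53 + 48*(1/34) = -35/53 + 24/17 = 677/901 ≈ 0.75139)
14*(M + 95) = 14*(677/901 + 95) = 14*(86272/901) = 1207808/901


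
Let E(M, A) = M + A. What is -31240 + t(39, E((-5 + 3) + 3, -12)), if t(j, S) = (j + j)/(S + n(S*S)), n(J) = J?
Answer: -1718161/55 ≈ -31239.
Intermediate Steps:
E(M, A) = A + M
t(j, S) = 2*j/(S + S**2) (t(j, S) = (j + j)/(S + S*S) = (2*j)/(S + S**2) = 2*j/(S + S**2))
-31240 + t(39, E((-5 + 3) + 3, -12)) = -31240 + 2*39/((-12 + ((-5 + 3) + 3))*(1 + (-12 + ((-5 + 3) + 3)))) = -31240 + 2*39/((-12 + (-2 + 3))*(1 + (-12 + (-2 + 3)))) = -31240 + 2*39/((-12 + 1)*(1 + (-12 + 1))) = -31240 + 2*39/(-11*(1 - 11)) = -31240 + 2*39*(-1/11)/(-10) = -31240 + 2*39*(-1/11)*(-1/10) = -31240 + 39/55 = -1718161/55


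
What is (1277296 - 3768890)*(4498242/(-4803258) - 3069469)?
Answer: 6122451096539430156/800543 ≈ 7.6479e+12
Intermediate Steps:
(1277296 - 3768890)*(4498242/(-4803258) - 3069469) = -2491594*(4498242*(-1/4803258) - 3069469) = -2491594*(-749707/800543 - 3069469) = -2491594*(-2457242671374/800543) = 6122451096539430156/800543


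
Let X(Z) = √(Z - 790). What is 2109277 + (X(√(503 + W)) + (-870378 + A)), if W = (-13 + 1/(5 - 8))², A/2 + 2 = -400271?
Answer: 438353 + √(-7110 + 3*√6127)/3 ≈ 4.3835e+5 + 27.639*I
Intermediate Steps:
A = -800546 (A = -4 + 2*(-400271) = -4 - 800542 = -800546)
W = 1600/9 (W = (-13 + 1/(-3))² = (-13 - ⅓)² = (-40/3)² = 1600/9 ≈ 177.78)
X(Z) = √(-790 + Z)
2109277 + (X(√(503 + W)) + (-870378 + A)) = 2109277 + (√(-790 + √(503 + 1600/9)) + (-870378 - 800546)) = 2109277 + (√(-790 + √(6127/9)) - 1670924) = 2109277 + (√(-790 + √6127/3) - 1670924) = 2109277 + (-1670924 + √(-790 + √6127/3)) = 438353 + √(-790 + √6127/3)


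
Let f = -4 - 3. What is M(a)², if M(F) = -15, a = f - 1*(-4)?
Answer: 225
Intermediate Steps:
f = -7
a = -3 (a = -7 - 1*(-4) = -7 + 4 = -3)
M(a)² = (-15)² = 225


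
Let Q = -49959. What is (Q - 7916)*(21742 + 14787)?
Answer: -2114115875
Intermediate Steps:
(Q - 7916)*(21742 + 14787) = (-49959 - 7916)*(21742 + 14787) = -57875*36529 = -2114115875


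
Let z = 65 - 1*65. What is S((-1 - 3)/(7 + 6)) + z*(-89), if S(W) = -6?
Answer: -6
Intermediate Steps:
z = 0 (z = 65 - 65 = 0)
S((-1 - 3)/(7 + 6)) + z*(-89) = -6 + 0*(-89) = -6 + 0 = -6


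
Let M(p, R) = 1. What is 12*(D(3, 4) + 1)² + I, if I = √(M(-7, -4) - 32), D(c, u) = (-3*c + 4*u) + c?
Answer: 1452 + I*√31 ≈ 1452.0 + 5.5678*I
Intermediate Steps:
D(c, u) = -2*c + 4*u
I = I*√31 (I = √(1 - 32) = √(-31) = I*√31 ≈ 5.5678*I)
12*(D(3, 4) + 1)² + I = 12*((-2*3 + 4*4) + 1)² + I*√31 = 12*((-6 + 16) + 1)² + I*√31 = 12*(10 + 1)² + I*√31 = 12*11² + I*√31 = 12*121 + I*√31 = 1452 + I*√31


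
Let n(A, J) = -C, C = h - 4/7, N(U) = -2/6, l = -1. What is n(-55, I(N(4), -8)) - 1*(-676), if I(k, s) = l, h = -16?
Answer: 4848/7 ≈ 692.57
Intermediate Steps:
N(U) = -1/3 (N(U) = -2*1/6 = -1/3)
I(k, s) = -1
C = -116/7 (C = -16 - 4/7 = -116/7 ≈ -16.571)
n(A, J) = 116/7 (n(A, J) = -1*(-116/7) = 116/7)
n(-55, I(N(4), -8)) - 1*(-676) = 116/7 - 1*(-676) = 116/7 + 676 = 4848/7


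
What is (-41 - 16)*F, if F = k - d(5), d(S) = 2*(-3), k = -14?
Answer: 456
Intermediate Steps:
d(S) = -6
F = -8 (F = -14 - 1*(-6) = -14 + 6 = -8)
(-41 - 16)*F = (-41 - 16)*(-8) = -57*(-8) = 456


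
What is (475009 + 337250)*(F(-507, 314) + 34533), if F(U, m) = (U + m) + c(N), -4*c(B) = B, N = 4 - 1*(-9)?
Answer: 111561336873/4 ≈ 2.7890e+10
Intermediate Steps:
N = 13 (N = 4 + 9 = 13)
c(B) = -B/4
F(U, m) = -13/4 + U + m (F(U, m) = (U + m) - ¼*13 = (U + m) - 13/4 = -13/4 + U + m)
(475009 + 337250)*(F(-507, 314) + 34533) = (475009 + 337250)*((-13/4 - 507 + 314) + 34533) = 812259*(-785/4 + 34533) = 812259*(137347/4) = 111561336873/4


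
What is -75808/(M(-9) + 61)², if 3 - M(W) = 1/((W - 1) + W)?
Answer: -27366688/1481089 ≈ -18.477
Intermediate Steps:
M(W) = 3 - 1/(-1 + 2*W) (M(W) = 3 - 1/((W - 1) + W) = 3 - 1/((-1 + W) + W) = 3 - 1/(-1 + 2*W))
-75808/(M(-9) + 61)² = -75808/(2*(-2 + 3*(-9))/(-1 + 2*(-9)) + 61)² = -75808/(2*(-2 - 27)/(-1 - 18) + 61)² = -75808/(2*(-29)/(-19) + 61)² = -75808/(2*(-1/19)*(-29) + 61)² = -75808/(58/19 + 61)² = -75808/((1217/19)²) = -75808/1481089/361 = -75808*361/1481089 = -27366688/1481089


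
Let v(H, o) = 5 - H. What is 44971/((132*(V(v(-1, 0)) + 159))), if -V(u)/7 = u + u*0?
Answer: 44971/15444 ≈ 2.9119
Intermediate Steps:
V(u) = -7*u (V(u) = -7*(u + u*0) = -7*(u + 0) = -7*u)
44971/((132*(V(v(-1, 0)) + 159))) = 44971/((132*(-7*(5 - 1*(-1)) + 159))) = 44971/((132*(-7*(5 + 1) + 159))) = 44971/((132*(-7*6 + 159))) = 44971/((132*(-42 + 159))) = 44971/((132*117)) = 44971/15444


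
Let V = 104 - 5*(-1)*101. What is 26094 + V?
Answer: 26703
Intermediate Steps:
V = 609 (V = 104 + 5*101 = 104 + 505 = 609)
26094 + V = 26094 + 609 = 26703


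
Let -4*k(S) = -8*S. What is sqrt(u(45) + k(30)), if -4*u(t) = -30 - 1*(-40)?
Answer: sqrt(230)/2 ≈ 7.5829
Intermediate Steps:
u(t) = -5/2 (u(t) = -(-30 - 1*(-40))/4 = -(-30 + 40)/4 = -1/4*10 = -5/2)
k(S) = 2*S (k(S) = -(-2)*S = 2*S)
sqrt(u(45) + k(30)) = sqrt(-5/2 + 2*30) = sqrt(-5/2 + 60) = sqrt(115/2) = sqrt(230)/2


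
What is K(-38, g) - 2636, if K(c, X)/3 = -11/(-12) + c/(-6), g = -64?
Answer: -10457/4 ≈ -2614.3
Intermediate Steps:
K(c, X) = 11/4 - c/2 (K(c, X) = 3*(-11/(-12) + c/(-6)) = 3*(-11*(-1/12) + c*(-⅙)) = 3*(11/12 - c/6) = 11/4 - c/2)
K(-38, g) - 2636 = (11/4 - ½*(-38)) - 2636 = (11/4 + 19) - 2636 = 87/4 - 2636 = -10457/4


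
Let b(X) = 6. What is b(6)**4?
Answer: 1296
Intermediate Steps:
b(6)**4 = 6**4 = 1296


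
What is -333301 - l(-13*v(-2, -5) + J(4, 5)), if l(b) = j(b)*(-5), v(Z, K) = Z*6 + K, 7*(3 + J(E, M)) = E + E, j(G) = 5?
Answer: -333276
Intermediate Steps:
J(E, M) = -3 + 2*E/7 (J(E, M) = -3 + (E + E)/7 = -3 + (2*E)/7 = -3 + 2*E/7)
v(Z, K) = K + 6*Z (v(Z, K) = 6*Z + K = K + 6*Z)
l(b) = -25 (l(b) = 5*(-5) = -25)
-333301 - l(-13*v(-2, -5) + J(4, 5)) = -333301 - 1*(-25) = -333301 + 25 = -333276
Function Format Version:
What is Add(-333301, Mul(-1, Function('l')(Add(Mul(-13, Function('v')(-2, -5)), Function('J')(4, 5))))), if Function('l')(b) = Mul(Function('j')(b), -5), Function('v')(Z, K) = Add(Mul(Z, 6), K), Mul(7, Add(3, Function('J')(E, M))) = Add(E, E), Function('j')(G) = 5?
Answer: -333276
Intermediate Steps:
Function('J')(E, M) = Add(-3, Mul(Rational(2, 7), E)) (Function('J')(E, M) = Add(-3, Mul(Rational(1, 7), Add(E, E))) = Add(-3, Mul(Rational(1, 7), Mul(2, E))) = Add(-3, Mul(Rational(2, 7), E)))
Function('v')(Z, K) = Add(K, Mul(6, Z)) (Function('v')(Z, K) = Add(Mul(6, Z), K) = Add(K, Mul(6, Z)))
Function('l')(b) = -25 (Function('l')(b) = Mul(5, -5) = -25)
Add(-333301, Mul(-1, Function('l')(Add(Mul(-13, Function('v')(-2, -5)), Function('J')(4, 5))))) = Add(-333301, Mul(-1, -25)) = Add(-333301, 25) = -333276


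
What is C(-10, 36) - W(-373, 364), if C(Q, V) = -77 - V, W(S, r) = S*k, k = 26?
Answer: 9585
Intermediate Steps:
W(S, r) = 26*S (W(S, r) = S*26 = 26*S)
C(-10, 36) - W(-373, 364) = (-77 - 1*36) - 26*(-373) = (-77 - 36) - 1*(-9698) = -113 + 9698 = 9585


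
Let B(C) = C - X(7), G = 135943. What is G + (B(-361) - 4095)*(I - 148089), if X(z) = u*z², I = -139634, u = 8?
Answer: 1395017047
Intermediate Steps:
X(z) = 8*z²
B(C) = -392 + C (B(C) = C - 8*7² = C - 8*49 = C - 1*392 = C - 392 = -392 + C)
G + (B(-361) - 4095)*(I - 148089) = 135943 + ((-392 - 361) - 4095)*(-139634 - 148089) = 135943 + (-753 - 4095)*(-287723) = 135943 - 4848*(-287723) = 135943 + 1394881104 = 1395017047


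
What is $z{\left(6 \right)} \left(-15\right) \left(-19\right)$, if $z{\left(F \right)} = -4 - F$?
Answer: $-2850$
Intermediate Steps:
$z{\left(6 \right)} \left(-15\right) \left(-19\right) = \left(-4 - 6\right) \left(-15\right) \left(-19\right) = \left(-10\right) \left(-15\right) \left(-19\right) = 150 \left(-19\right) = -2850$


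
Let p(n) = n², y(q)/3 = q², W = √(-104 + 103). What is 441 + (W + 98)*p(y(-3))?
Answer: 71883 + 729*I ≈ 71883.0 + 729.0*I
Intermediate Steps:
W = I (W = √(-1) = I ≈ 1.0*I)
y(q) = 3*q²
441 + (W + 98)*p(y(-3)) = 441 + (I + 98)*(3*(-3)²)² = 441 + (98 + I)*(3*9)² = 441 + (98 + I)*27² = 441 + (98 + I)*729 = 441 + (71442 + 729*I) = 71883 + 729*I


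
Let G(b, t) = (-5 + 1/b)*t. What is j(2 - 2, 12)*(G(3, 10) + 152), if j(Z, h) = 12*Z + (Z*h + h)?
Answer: 1264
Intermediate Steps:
G(b, t) = t*(-5 + 1/b)
j(Z, h) = h + 12*Z + Z*h (j(Z, h) = 12*Z + (h + Z*h) = h + 12*Z + Z*h)
j(2 - 2, 12)*(G(3, 10) + 152) = (12 + 12*(2 - 2) + (2 - 2)*12)*((-5*10 + 10/3) + 152) = (12 + 12*0 + 0*12)*((-50 + 10*(1/3)) + 152) = (12 + 0 + 0)*((-50 + 10/3) + 152) = 12*(-140/3 + 152) = 12*(316/3) = 1264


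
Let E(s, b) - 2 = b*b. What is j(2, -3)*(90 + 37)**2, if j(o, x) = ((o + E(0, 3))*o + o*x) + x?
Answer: 274193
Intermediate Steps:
E(s, b) = 2 + b**2 (E(s, b) = 2 + b*b = 2 + b**2)
j(o, x) = x + o*x + o*(11 + o) (j(o, x) = ((o + (2 + 3**2))*o + o*x) + x = ((o + (2 + 9))*o + o*x) + x = ((o + 11)*o + o*x) + x = ((11 + o)*o + o*x) + x = (o*(11 + o) + o*x) + x = (o*x + o*(11 + o)) + x = x + o*x + o*(11 + o))
j(2, -3)*(90 + 37)**2 = (-3 + 2**2 + 11*2 + 2*(-3))*(90 + 37)**2 = (-3 + 4 + 22 - 6)*127**2 = 17*16129 = 274193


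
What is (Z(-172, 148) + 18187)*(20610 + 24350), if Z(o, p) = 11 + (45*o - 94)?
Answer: 465965440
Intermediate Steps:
Z(o, p) = -83 + 45*o (Z(o, p) = 11 + (-94 + 45*o) = -83 + 45*o)
(Z(-172, 148) + 18187)*(20610 + 24350) = ((-83 + 45*(-172)) + 18187)*(20610 + 24350) = ((-83 - 7740) + 18187)*44960 = (-7823 + 18187)*44960 = 10364*44960 = 465965440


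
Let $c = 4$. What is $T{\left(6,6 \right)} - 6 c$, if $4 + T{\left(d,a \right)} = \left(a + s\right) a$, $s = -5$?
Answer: $-22$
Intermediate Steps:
$T{\left(d,a \right)} = -4 + a \left(-5 + a\right)$ ($T{\left(d,a \right)} = -4 + \left(a - 5\right) a = -4 + \left(-5 + a\right) a = -4 + a \left(-5 + a\right)$)
$T{\left(6,6 \right)} - 6 c = \left(-4 + 6^{2} - 30\right) - 24 = \left(-4 + 36 - 30\right) - 24 = 2 - 24 = -22$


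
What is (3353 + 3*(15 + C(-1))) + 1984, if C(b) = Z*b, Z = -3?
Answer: 5391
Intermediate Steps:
C(b) = -3*b
(3353 + 3*(15 + C(-1))) + 1984 = (3353 + 3*(15 - 3*(-1))) + 1984 = (3353 + 3*(15 + 3)) + 1984 = (3353 + 3*18) + 1984 = (3353 + 54) + 1984 = 3407 + 1984 = 5391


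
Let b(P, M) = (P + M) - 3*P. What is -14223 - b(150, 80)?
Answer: -14003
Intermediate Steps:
b(P, M) = M - 2*P (b(P, M) = (M + P) - 3*P = M - 2*P)
-14223 - b(150, 80) = -14223 - (80 - 2*150) = -14223 - (80 - 300) = -14223 - 1*(-220) = -14223 + 220 = -14003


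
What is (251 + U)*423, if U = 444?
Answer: 293985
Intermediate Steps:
(251 + U)*423 = (251 + 444)*423 = 695*423 = 293985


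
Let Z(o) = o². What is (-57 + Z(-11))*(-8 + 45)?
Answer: 2368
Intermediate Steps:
(-57 + Z(-11))*(-8 + 45) = (-57 + (-11)²)*(-8 + 45) = (-57 + 121)*37 = 64*37 = 2368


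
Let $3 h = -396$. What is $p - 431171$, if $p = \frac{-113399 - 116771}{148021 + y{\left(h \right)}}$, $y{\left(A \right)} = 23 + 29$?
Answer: $- \frac{63845013653}{148073} \approx -4.3117 \cdot 10^{5}$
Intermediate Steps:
$h = -132$ ($h = \frac{1}{3} \left(-396\right) = -132$)
$y{\left(A \right)} = 52$
$p = - \frac{230170}{148073}$ ($p = \frac{-113399 - 116771}{148021 + 52} = - \frac{230170}{148073} \approx -1.5544$)
$p - 431171 = - \frac{230170}{148073} - 431171 = - \frac{63845013653}{148073}$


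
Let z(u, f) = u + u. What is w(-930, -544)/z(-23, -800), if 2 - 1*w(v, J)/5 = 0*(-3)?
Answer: -5/23 ≈ -0.21739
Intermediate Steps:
z(u, f) = 2*u
w(v, J) = 10 (w(v, J) = 10 - 0*(-3) = 10 - 5*0 = 10 + 0 = 10)
w(-930, -544)/z(-23, -800) = 10/((2*(-23))) = 10/(-46) = 10*(-1/46) = -5/23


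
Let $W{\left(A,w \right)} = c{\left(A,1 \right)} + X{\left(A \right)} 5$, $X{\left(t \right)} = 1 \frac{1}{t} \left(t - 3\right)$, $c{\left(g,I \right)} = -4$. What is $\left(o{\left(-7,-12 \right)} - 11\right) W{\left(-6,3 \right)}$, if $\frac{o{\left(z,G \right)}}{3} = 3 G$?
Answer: $- \frac{833}{2} \approx -416.5$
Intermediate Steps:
$X{\left(t \right)} = \frac{-3 + t}{t}$
$o{\left(z,G \right)} = 9 G$ ($o{\left(z,G \right)} = 3 \cdot 3 G = 9 G$)
$W{\left(A,w \right)} = -4 + \frac{5 \left(-3 + A\right)}{A}$ ($W{\left(A,w \right)} = -4 + \frac{-3 + A}{A} 5 = -4 + \frac{5 \left(-3 + A\right)}{A}$)
$\left(o{\left(-7,-12 \right)} - 11\right) W{\left(-6,3 \right)} = \left(9 \left(-12\right) - 11\right) \frac{-15 - 6}{-6} = \left(-108 - 11\right) \left(\left(- \frac{1}{6}\right) \left(-21\right)\right) = \left(-119\right) \frac{7}{2} = - \frac{833}{2}$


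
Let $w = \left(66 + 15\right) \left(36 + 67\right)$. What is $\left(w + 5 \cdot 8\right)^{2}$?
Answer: $70274689$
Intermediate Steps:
$w = 8343$ ($w = 81 \cdot 103 = 8343$)
$\left(w + 5 \cdot 8\right)^{2} = \left(8343 + 5 \cdot 8\right)^{2} = \left(8343 + 40\right)^{2} = 8383^{2} = 70274689$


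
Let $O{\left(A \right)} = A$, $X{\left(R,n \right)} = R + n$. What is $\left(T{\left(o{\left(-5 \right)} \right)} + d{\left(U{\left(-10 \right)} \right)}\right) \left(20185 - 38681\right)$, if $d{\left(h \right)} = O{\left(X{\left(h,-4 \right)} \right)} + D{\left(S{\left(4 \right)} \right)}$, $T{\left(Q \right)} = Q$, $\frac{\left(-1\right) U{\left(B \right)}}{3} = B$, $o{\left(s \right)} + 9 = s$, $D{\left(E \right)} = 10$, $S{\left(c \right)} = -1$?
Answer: $-406912$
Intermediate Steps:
$o{\left(s \right)} = -9 + s$
$U{\left(B \right)} = - 3 B$
$d{\left(h \right)} = 6 + h$ ($d{\left(h \right)} = \left(h - 4\right) + 10 = \left(-4 + h\right) + 10 = 6 + h$)
$\left(T{\left(o{\left(-5 \right)} \right)} + d{\left(U{\left(-10 \right)} \right)}\right) \left(20185 - 38681\right) = \left(\left(-9 - 5\right) + \left(6 - -30\right)\right) \left(20185 - 38681\right) = \left(-14 + \left(6 + 30\right)\right) \left(-18496\right) = \left(-14 + 36\right) \left(-18496\right) = 22 \left(-18496\right) = -406912$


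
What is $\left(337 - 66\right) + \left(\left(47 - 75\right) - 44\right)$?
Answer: $199$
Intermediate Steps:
$\left(337 - 66\right) + \left(\left(47 - 75\right) - 44\right) = 271 - 72 = 199$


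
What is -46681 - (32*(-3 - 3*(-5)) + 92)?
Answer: -47157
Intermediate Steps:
-46681 - (32*(-3 - 3*(-5)) + 92) = -46681 - (32*(-3 + 15) + 92) = -46681 - (32*12 + 92) = -46681 - (384 + 92) = -46681 - 1*476 = -46681 - 476 = -47157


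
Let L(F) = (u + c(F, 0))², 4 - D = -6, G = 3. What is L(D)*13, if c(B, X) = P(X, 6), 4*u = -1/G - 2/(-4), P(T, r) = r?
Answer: 273325/576 ≈ 474.52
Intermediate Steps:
D = 10 (D = 4 - 1*(-6) = 4 + 6 = 10)
u = 1/24 (u = (-1/3 - 2/(-4))/4 = (-1*⅓ - 2*(-¼))/4 = (-⅓ + ½)/4 = (¼)*(⅙) = 1/24 ≈ 0.041667)
c(B, X) = 6
L(F) = 21025/576 (L(F) = (1/24 + 6)² = (145/24)² = 21025/576)
L(D)*13 = (21025/576)*13 = 273325/576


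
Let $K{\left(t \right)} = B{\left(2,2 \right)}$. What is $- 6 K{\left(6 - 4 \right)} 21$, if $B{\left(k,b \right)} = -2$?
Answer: $252$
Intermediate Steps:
$K{\left(t \right)} = -2$
$- 6 K{\left(6 - 4 \right)} 21 = \left(-6\right) \left(-2\right) 21 = 12 \cdot 21 = 252$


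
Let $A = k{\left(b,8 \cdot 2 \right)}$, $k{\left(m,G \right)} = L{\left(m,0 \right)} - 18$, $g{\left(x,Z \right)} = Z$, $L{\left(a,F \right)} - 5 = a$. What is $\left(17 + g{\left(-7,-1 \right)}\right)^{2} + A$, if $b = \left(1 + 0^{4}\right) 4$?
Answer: $247$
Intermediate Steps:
$L{\left(a,F \right)} = 5 + a$
$b = 4$ ($b = \left(1 + 0\right) 4 = 1 \cdot 4 = 4$)
$k{\left(m,G \right)} = -13 + m$ ($k{\left(m,G \right)} = \left(5 + m\right) - 18 = -13 + m$)
$A = -9$ ($A = -13 + 4 = -9$)
$\left(17 + g{\left(-7,-1 \right)}\right)^{2} + A = \left(17 - 1\right)^{2} - 9 = 16^{2} - 9 = 256 - 9 = 247$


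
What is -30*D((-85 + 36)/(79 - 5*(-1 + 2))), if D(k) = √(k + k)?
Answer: -210*I*√37/37 ≈ -34.524*I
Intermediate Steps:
D(k) = √2*√k (D(k) = √(2*k) = √2*√k)
-30*D((-85 + 36)/(79 - 5*(-1 + 2))) = -30*√2*√((-85 + 36)/(79 - 5*(-1 + 2))) = -30*√2*√(-49/(79 - 5*1)) = -30*√2*√(-49/(79 - 5)) = -30*√2*√(-49/74) = -30*√2*7*I*√74/74 = -210*I*√37/37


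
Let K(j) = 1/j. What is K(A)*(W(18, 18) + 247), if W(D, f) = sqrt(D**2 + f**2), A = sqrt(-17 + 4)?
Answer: I*sqrt(13)*(-247 - 18*sqrt(2))/13 ≈ -75.566*I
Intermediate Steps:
A = I*sqrt(13) (A = sqrt(-13) = I*sqrt(13) ≈ 3.6056*I)
K(A)*(W(18, 18) + 247) = (sqrt(18**2 + 18**2) + 247)/((I*sqrt(13))) = (-I*sqrt(13)/13)*(sqrt(324 + 324) + 247) = (-I*sqrt(13)/13)*(sqrt(648) + 247) = (-I*sqrt(13)/13)*(18*sqrt(2) + 247) = (-I*sqrt(13)/13)*(247 + 18*sqrt(2)) = -I*sqrt(13)*(247 + 18*sqrt(2))/13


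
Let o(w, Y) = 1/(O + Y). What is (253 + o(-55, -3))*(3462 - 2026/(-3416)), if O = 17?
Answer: 20953688187/23912 ≈ 8.7628e+5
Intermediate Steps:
o(w, Y) = 1/(17 + Y)
(253 + o(-55, -3))*(3462 - 2026/(-3416)) = (253 + 1/(17 - 3))*(3462 - 2026/(-3416)) = (253 + 1/14)*(3462 - 2026*(-1/3416)) = (253 + 1/14)*(3462 + 1013/1708) = (3543/14)*(5914109/1708) = 20953688187/23912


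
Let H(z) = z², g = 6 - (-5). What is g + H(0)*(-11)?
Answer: 11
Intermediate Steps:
g = 11 (g = 6 - 5*(-1) = 6 + 5 = 11)
g + H(0)*(-11) = 11 + 0²*(-11) = 11 + 0*(-11) = 11 + 0 = 11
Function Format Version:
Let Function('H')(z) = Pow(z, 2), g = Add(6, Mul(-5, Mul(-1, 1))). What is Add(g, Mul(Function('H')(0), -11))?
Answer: 11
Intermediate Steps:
g = 11 (g = Add(6, Mul(-5, -1)) = Add(6, 5) = 11)
Add(g, Mul(Function('H')(0), -11)) = Add(11, Mul(Pow(0, 2), -11)) = Add(11, Mul(0, -11)) = Add(11, 0) = 11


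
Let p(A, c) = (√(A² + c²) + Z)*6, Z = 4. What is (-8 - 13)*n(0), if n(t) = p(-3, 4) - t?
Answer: -1134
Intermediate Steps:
p(A, c) = 24 + 6*√(A² + c²) (p(A, c) = (√(A² + c²) + 4)*6 = (4 + √(A² + c²))*6 = 24 + 6*√(A² + c²))
n(t) = 54 - t (n(t) = (24 + 6*√((-3)² + 4²)) - t = (24 + 6*√(9 + 16)) - t = (24 + 6*√25) - t = (24 + 6*5) - t = (24 + 30) - t = 54 - t)
(-8 - 13)*n(0) = (-8 - 13)*(54 - 1*0) = -21*(54 + 0) = -21*54 = -1134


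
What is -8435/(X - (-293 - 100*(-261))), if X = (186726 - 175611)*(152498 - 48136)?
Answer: -35/4813103 ≈ -7.2718e-6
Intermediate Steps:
X = 1159983630 (X = 11115*104362 = 1159983630)
-8435/(X - (-293 - 100*(-261))) = -8435/(1159983630 - (-293 - 100*(-261))) = -8435/(1159983630 - (-293 + 26100)) = -8435/(1159983630 - 1*25807) = -8435/(1159983630 - 25807) = -8435/1159957823 = -8435*1/1159957823 = -35/4813103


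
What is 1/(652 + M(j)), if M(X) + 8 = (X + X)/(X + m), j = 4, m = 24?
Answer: 7/4510 ≈ 0.0015521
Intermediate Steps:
M(X) = -8 + 2*X/(24 + X) (M(X) = -8 + (X + X)/(X + 24) = -8 + (2*X)/(24 + X) = -8 + 2*X/(24 + X))
1/(652 + M(j)) = 1/(652 + 6*(-32 - 1*4)/(24 + 4)) = 1/(652 + 6*(-32 - 4)/28) = 1/(652 + 6*(1/28)*(-36)) = 1/(652 - 54/7) = 1/(4510/7) = 7/4510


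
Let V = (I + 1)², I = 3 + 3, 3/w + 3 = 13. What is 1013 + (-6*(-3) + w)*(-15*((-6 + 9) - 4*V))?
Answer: 107983/2 ≈ 53992.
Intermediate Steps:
w = 3/10 (w = 3/(-3 + 13) = 3/10 ≈ 0.30000)
I = 6
V = 49 (V = (6 + 1)² = 7² = 49)
1013 + (-6*(-3) + w)*(-15*((-6 + 9) - 4*V)) = 1013 + (-6*(-3) + 3/10)*(-15*((-6 + 9) - 4*49)) = 1013 + (18 + 3/10)*(-15*(3 - 196)) = 1013 + 183*(-15*(-193))/10 = 1013 + (183/10)*2895 = 1013 + 105957/2 = 107983/2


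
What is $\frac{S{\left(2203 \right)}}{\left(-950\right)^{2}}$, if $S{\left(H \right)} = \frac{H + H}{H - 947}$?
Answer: $\frac{2203}{566770000} \approx 3.8869 \cdot 10^{-6}$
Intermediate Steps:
$S{\left(H \right)} = \frac{2 H}{-947 + H}$
$\frac{S{\left(2203 \right)}}{\left(-950\right)^{2}} = \frac{2 \cdot 2203 \frac{1}{-947 + 2203}}{\left(-950\right)^{2}} = \frac{2 \cdot 2203 \cdot \frac{1}{1256}}{902500} = 2 \cdot 2203 \cdot \frac{1}{1256} \cdot \frac{1}{902500} = \frac{2203}{628} \cdot \frac{1}{902500} = \frac{2203}{566770000}$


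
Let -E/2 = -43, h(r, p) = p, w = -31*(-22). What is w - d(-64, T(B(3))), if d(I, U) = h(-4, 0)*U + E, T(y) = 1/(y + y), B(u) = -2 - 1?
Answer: 596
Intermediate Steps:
w = 682
B(u) = -3
T(y) = 1/(2*y)
E = 86 (E = -2*(-43) = 86)
d(I, U) = 86 (d(I, U) = 0*U + 86 = 0 + 86 = 86)
w - d(-64, T(B(3))) = 682 - 1*86 = 682 - 86 = 596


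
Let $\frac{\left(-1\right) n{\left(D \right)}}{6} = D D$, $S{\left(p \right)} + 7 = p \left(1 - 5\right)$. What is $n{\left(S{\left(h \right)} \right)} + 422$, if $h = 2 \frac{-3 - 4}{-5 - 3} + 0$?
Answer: $-754$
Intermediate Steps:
$h = \frac{7}{4}$ ($h = 2 \left(- \frac{7}{-8}\right) + 0 = 2 \left(\left(-7\right) \left(- \frac{1}{8}\right)\right) + 0 = 2 \cdot \frac{7}{8} + 0 = \frac{7}{4} + 0 = \frac{7}{4} \approx 1.75$)
$S{\left(p \right)} = -7 - 4 p$ ($S{\left(p \right)} = -7 + p \left(1 - 5\right) = -7 + p \left(-4\right) = -7 - 4 p$)
$n{\left(D \right)} = - 6 D^{2}$ ($n{\left(D \right)} = - 6 D D = - 6 D^{2}$)
$n{\left(S{\left(h \right)} \right)} + 422 = - 6 \left(-7 - 7\right)^{2} + 422 = - 6 \left(-14\right)^{2} + 422 = \left(-6\right) 196 + 422 = -1176 + 422 = -754$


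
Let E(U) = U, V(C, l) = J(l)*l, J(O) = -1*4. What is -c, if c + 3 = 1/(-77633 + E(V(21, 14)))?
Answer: 233068/77689 ≈ 3.0000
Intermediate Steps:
J(O) = -4
V(C, l) = -4*l
c = -233068/77689 (c = -3 + 1/(-77633 - 4*14) = -3 + 1/(-77633 - 56) = -3 + 1/(-77689) = -3 - 1/77689 = -233068/77689 ≈ -3.0000)
-c = -1*(-233068/77689) = 233068/77689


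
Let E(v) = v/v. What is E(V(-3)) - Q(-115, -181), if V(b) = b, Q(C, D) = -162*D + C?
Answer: -29206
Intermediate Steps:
Q(C, D) = C - 162*D
E(v) = 1
E(V(-3)) - Q(-115, -181) = 1 - (-115 - 162*(-181)) = 1 - (-115 + 29322) = 1 - 1*29207 = 1 - 29207 = -29206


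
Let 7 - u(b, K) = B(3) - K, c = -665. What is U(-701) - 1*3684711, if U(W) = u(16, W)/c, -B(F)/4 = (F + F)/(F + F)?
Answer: -490066425/133 ≈ -3.6847e+6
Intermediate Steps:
B(F) = -4 (B(F) = -4*(F + F)/(F + F) = -4*2*F/(2*F) = -4*2*F*1/(2*F) = -4*1 = -4)
u(b, K) = 11 + K (u(b, K) = 7 - (-4 - K) = 7 + (4 + K) = 11 + K)
U(W) = -11/665 - W/665 (U(W) = (11 + W)/(-665) = (11 + W)*(-1/665) = -11/665 - W/665)
U(-701) - 1*3684711 = (-11/665 - 1/665*(-701)) - 1*3684711 = (-11/665 + 701/665) - 3684711 = 138/133 - 3684711 = -490066425/133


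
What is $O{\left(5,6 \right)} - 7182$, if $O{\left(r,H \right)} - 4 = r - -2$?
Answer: $-7171$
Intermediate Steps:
$O{\left(r,H \right)} = 6 + r$ ($O{\left(r,H \right)} = 4 + \left(r - -2\right) = 4 + \left(r + 2\right) = 4 + \left(2 + r\right) = 6 + r$)
$O{\left(5,6 \right)} - 7182 = \left(6 + 5\right) - 7182 = 11 - 7182 = -7171$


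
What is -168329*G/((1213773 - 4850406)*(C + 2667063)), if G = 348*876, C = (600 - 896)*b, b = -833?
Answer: 14124624/2916544631 ≈ 0.0048429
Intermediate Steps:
C = 246568 (C = (600 - 896)*(-833) = -296*(-833) = 246568)
G = 304848
-168329*G/((1213773 - 4850406)*(C + 2667063)) = -168329*304848/((246568 + 2667063)*(1213773 - 4850406)) = -168329/((2913631*(-3636633))*(1/304848)) = -168329/((-10595806644423*1/304848)) = -168329/(-3531935548141/101616) = -168329*(-101616/3531935548141) = 14124624/2916544631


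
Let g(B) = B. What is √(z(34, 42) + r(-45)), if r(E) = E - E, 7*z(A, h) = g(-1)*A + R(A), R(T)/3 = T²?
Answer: √24038/7 ≈ 22.149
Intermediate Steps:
R(T) = 3*T²
z(A, h) = -A/7 + 3*A²/7 (z(A, h) = (-A + 3*A²)/7 = -A/7 + 3*A²/7)
r(E) = 0
√(z(34, 42) + r(-45)) = √((⅐)*34*(-1 + 3*34) + 0) = √((⅐)*34*(-1 + 102) + 0) = √((⅐)*34*101 + 0) = √(3434/7 + 0) = √(3434/7) = √24038/7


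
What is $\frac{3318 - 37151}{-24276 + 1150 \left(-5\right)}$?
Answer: $\frac{33833}{30026} \approx 1.1268$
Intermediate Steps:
$\frac{3318 - 37151}{-24276 + 1150 \left(-5\right)} = - \frac{33833}{-24276 - 5750} = - \frac{33833}{-30026} = \left(-33833\right) \left(- \frac{1}{30026}\right) = \frac{33833}{30026}$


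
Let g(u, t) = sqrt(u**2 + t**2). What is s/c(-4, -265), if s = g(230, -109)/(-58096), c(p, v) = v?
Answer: sqrt(64781)/15395440 ≈ 1.6532e-5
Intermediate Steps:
g(u, t) = sqrt(t**2 + u**2)
s = -sqrt(64781)/58096 (s = sqrt((-109)**2 + 230**2)/(-58096) = sqrt(11881 + 52900)*(-1/58096) = sqrt(64781)*(-1/58096) = -sqrt(64781)/58096 ≈ -0.0043810)
s/c(-4, -265) = -sqrt(64781)/58096/(-265) = -sqrt(64781)/58096*(-1/265) = sqrt(64781)/15395440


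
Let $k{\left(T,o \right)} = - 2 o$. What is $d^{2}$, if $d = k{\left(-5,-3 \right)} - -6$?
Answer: $144$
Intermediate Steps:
$d = 12$ ($d = \left(-2\right) \left(-3\right) - -6 = 6 + 6 = 12$)
$d^{2} = 12^{2} = 144$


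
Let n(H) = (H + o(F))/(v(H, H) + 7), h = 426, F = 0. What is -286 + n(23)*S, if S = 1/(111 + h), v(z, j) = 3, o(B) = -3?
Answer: -153580/537 ≈ -286.00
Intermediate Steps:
n(H) = -3/10 + H/10 (n(H) = (H - 3)/(3 + 7) = (-3 + H)/10 = (-3 + H)*(1/10) = -3/10 + H/10)
S = 1/537 (S = 1/(111 + 426) = 1/537 ≈ 0.0018622)
-286 + n(23)*S = -286 + (-3/10 + (1/10)*23)*(1/537) = -286 + (-3/10 + 23/10)*(1/537) = -286 + 2*(1/537) = -286 + 2/537 = -153580/537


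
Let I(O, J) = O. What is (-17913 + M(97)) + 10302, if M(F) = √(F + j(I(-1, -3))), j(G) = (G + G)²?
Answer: -7611 + √101 ≈ -7601.0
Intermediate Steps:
j(G) = 4*G² (j(G) = (2*G)² = 4*G²)
M(F) = √(4 + F) (M(F) = √(F + 4*(-1)²) = √(F + 4*1) = √(F + 4) = √(4 + F))
(-17913 + M(97)) + 10302 = (-17913 + √(4 + 97)) + 10302 = (-17913 + √101) + 10302 = -7611 + √101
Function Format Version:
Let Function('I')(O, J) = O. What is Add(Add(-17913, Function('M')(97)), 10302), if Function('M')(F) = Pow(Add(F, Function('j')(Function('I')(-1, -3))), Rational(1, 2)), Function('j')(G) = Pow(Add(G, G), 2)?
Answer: Add(-7611, Pow(101, Rational(1, 2))) ≈ -7601.0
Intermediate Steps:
Function('j')(G) = Mul(4, Pow(G, 2)) (Function('j')(G) = Pow(Mul(2, G), 2) = Mul(4, Pow(G, 2)))
Function('M')(F) = Pow(Add(4, F), Rational(1, 2)) (Function('M')(F) = Pow(Add(F, Mul(4, Pow(-1, 2))), Rational(1, 2)) = Pow(Add(F, Mul(4, 1)), Rational(1, 2)) = Pow(Add(F, 4), Rational(1, 2)) = Pow(Add(4, F), Rational(1, 2)))
Add(Add(-17913, Function('M')(97)), 10302) = Add(Add(-17913, Pow(Add(4, 97), Rational(1, 2))), 10302) = Add(Add(-17913, Pow(101, Rational(1, 2))), 10302) = Add(-7611, Pow(101, Rational(1, 2)))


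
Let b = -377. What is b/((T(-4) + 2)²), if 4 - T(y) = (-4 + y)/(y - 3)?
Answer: -18473/1156 ≈ -15.980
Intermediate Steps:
T(y) = 4 - (-4 + y)/(-3 + y) (T(y) = 4 - (-4 + y)/(y - 3) = 4 - (-4 + y)/(-3 + y))
b/((T(-4) + 2)²) = -377/((-8 + 3*(-4))/(-3 - 4) + 2)² = -377/((-8 - 12)/(-7) + 2)² = -377/(-⅐*(-20) + 2)² = -377/(20/7 + 2)² = -377/(34/7)² = -377/(1156/49) = (49/1156)*(-377) = -18473/1156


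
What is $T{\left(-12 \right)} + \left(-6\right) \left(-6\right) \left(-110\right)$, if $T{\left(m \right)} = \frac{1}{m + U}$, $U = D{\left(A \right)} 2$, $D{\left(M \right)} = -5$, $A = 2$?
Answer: $- \frac{87121}{22} \approx -3960.0$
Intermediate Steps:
$U = -10$ ($U = \left(-5\right) 2 = -10$)
$T{\left(m \right)} = \frac{1}{-10 + m}$ ($T{\left(m \right)} = \frac{1}{m - 10} = \frac{1}{-10 + m}$)
$T{\left(-12 \right)} + \left(-6\right) \left(-6\right) \left(-110\right) = \frac{1}{-10 - 12} + \left(-6\right) \left(-6\right) \left(-110\right) = \frac{1}{-22} + 36 \left(-110\right) = - \frac{1}{22} - 3960 = - \frac{87121}{22}$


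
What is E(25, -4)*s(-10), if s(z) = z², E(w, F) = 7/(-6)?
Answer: -350/3 ≈ -116.67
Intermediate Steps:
E(w, F) = -7/6 (E(w, F) = 7*(-⅙) = -7/6)
E(25, -4)*s(-10) = -7/6*(-10)² = -7/6*100 = -350/3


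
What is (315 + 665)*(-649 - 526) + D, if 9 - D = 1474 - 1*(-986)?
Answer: -1153951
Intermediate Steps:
D = -2451 (D = 9 - (1474 - 1*(-986)) = 9 - (1474 + 986) = 9 - 1*2460 = 9 - 2460 = -2451)
(315 + 665)*(-649 - 526) + D = (315 + 665)*(-649 - 526) - 2451 = 980*(-1175) - 2451 = -1151500 - 2451 = -1153951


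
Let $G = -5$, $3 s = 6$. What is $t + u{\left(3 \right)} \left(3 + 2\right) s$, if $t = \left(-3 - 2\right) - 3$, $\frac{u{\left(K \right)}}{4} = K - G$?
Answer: $312$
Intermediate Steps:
$s = 2$ ($s = \frac{1}{3} \cdot 6 = 2$)
$u{\left(K \right)} = 20 + 4 K$ ($u{\left(K \right)} = 4 \left(K - -5\right) = 4 \left(K + 5\right) = 4 \left(5 + K\right) = 20 + 4 K$)
$t = -8$ ($t = -5 - 3 = -8$)
$t + u{\left(3 \right)} \left(3 + 2\right) s = -8 + \left(20 + 4 \cdot 3\right) \left(3 + 2\right) 2 = -8 + \left(20 + 12\right) 5 \cdot 2 = -8 + 32 \cdot 10 = -8 + 320 = 312$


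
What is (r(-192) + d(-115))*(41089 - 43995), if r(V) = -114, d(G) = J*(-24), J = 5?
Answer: 680004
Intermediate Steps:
d(G) = -120 (d(G) = 5*(-24) = -120)
(r(-192) + d(-115))*(41089 - 43995) = (-114 - 120)*(41089 - 43995) = -234*(-2906) = 680004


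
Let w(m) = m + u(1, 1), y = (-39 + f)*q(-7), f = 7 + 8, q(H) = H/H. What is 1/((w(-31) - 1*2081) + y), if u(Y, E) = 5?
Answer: -1/2131 ≈ -0.00046926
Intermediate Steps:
q(H) = 1
f = 15
y = -24 (y = (-39 + 15)*1 = -24*1 = -24)
w(m) = 5 + m (w(m) = m + 5 = 5 + m)
1/((w(-31) - 1*2081) + y) = 1/(((5 - 31) - 1*2081) - 24) = 1/((-26 - 2081) - 24) = 1/(-2107 - 24) = 1/(-2131) = -1/2131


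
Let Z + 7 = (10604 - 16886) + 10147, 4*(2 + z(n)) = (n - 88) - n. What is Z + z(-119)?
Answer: 3834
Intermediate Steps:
z(n) = -24 (z(n) = -2 + ((n - 88) - n)/4 = -2 + ((-88 + n) - n)/4 = -2 + (¼)*(-88) = -2 - 22 = -24)
Z = 3858 (Z = -7 + ((10604 - 16886) + 10147) = -7 + (-6282 + 10147) = -7 + 3865 = 3858)
Z + z(-119) = 3858 - 24 = 3834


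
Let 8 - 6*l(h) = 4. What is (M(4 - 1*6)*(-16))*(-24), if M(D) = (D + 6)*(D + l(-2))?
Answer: -2048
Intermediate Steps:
l(h) = ⅔ (l(h) = 4/3 - ⅙*4 = 4/3 - ⅔ = ⅔)
M(D) = (6 + D)*(⅔ + D) (M(D) = (D + 6)*(D + ⅔) = (6 + D)*(⅔ + D))
(M(4 - 1*6)*(-16))*(-24) = ((4 + (4 - 1*6)² + 20*(4 - 1*6)/3)*(-16))*(-24) = ((4 + (4 - 6)² + 20*(4 - 6)/3)*(-16))*(-24) = ((4 + (-2)² + (20/3)*(-2))*(-16))*(-24) = ((4 + 4 - 40/3)*(-16))*(-24) = -16/3*(-16)*(-24) = (256/3)*(-24) = -2048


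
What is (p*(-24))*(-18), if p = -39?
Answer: -16848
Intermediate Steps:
(p*(-24))*(-18) = -39*(-24)*(-18) = 936*(-18) = -16848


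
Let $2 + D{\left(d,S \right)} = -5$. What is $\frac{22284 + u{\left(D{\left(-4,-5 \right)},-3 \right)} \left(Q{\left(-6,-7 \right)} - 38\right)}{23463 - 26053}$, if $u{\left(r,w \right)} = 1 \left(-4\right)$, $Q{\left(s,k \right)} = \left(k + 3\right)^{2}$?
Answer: $- \frac{1598}{185} \approx -8.6378$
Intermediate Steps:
$Q{\left(s,k \right)} = \left(3 + k\right)^{2}$
$D{\left(d,S \right)} = -7$ ($D{\left(d,S \right)} = -2 - 5 = -7$)
$u{\left(r,w \right)} = -4$
$\frac{22284 + u{\left(D{\left(-4,-5 \right)},-3 \right)} \left(Q{\left(-6,-7 \right)} - 38\right)}{23463 - 26053} = \frac{22284 - 4 \left(\left(3 - 7\right)^{2} - 38\right)}{23463 - 26053} = \frac{22284 - 4 \left(\left(-4\right)^{2} - 38\right)}{-2590} = \left(22284 - 4 \left(16 - 38\right)\right) \left(- \frac{1}{2590}\right) = \left(22284 - -88\right) \left(- \frac{1}{2590}\right) = \left(22284 + 88\right) \left(- \frac{1}{2590}\right) = 22372 \left(- \frac{1}{2590}\right) = - \frac{1598}{185}$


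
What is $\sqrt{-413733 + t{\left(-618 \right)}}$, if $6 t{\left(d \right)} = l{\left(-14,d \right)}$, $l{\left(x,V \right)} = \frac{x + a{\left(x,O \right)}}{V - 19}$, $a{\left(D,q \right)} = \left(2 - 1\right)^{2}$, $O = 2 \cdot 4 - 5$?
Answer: $\frac{i \sqrt{729825006}}{42} \approx 643.22 i$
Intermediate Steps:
$O = 3$ ($O = 8 - 5 = 3$)
$a{\left(D,q \right)} = 1$ ($a{\left(D,q \right)} = 1^{2} = 1$)
$l{\left(x,V \right)} = \frac{1 + x}{-19 + V}$ ($l{\left(x,V \right)} = \frac{x + 1}{V - 19} = \frac{1 + x}{-19 + V}$)
$t{\left(d \right)} = - \frac{13}{6 \left(-19 + d\right)}$ ($t{\left(d \right)} = \frac{\frac{1}{-19 + d} \left(1 - 14\right)}{6} = \frac{\frac{1}{-19 + d} \left(-13\right)}{6} = \frac{\left(-13\right) \frac{1}{-19 + d}}{6} = - \frac{13}{6 \left(-19 + d\right)}$)
$\sqrt{-413733 + t{\left(-618 \right)}} = \sqrt{-413733 - \frac{13}{-114 + 6 \left(-618\right)}} = \sqrt{-413733 - \frac{13}{-114 - 3708}} = \sqrt{-413733 - \frac{13}{-3822}} = \sqrt{-413733 - - \frac{1}{294}} = \sqrt{-413733 + \frac{1}{294}} = \sqrt{- \frac{121637501}{294}} = \frac{i \sqrt{729825006}}{42}$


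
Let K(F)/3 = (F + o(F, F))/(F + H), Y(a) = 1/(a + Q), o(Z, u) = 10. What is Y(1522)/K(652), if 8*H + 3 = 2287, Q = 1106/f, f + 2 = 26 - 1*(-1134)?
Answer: 361875/1167491284 ≈ 0.00030996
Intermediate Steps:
f = 1158 (f = -2 + (26 - 1*(-1134)) = -2 + (26 + 1134) = -2 + 1160 = 1158)
Q = 553/579 (Q = 1106/1158 = 1106*(1/1158) = 553/579 ≈ 0.95510)
H = 571/2 (H = -3/8 + (1/8)*2287 = -3/8 + 2287/8 = 571/2 ≈ 285.50)
Y(a) = 1/(553/579 + a) (Y(a) = 1/(a + 553/579) = 1/(553/579 + a))
K(F) = 3*(10 + F)/(571/2 + F) (K(F) = 3*((F + 10)/(F + 571/2)) = 3*((10 + F)/(571/2 + F)) = 3*(10 + F)/(571/2 + F))
Y(1522)/K(652) = (579/(553 + 579*1522))/((6*(10 + 652)/(571 + 2*652))) = (579/(553 + 881238))/((6*662/(571 + 1304))) = (579/881791)/((6*662/1875)) = (579*(1/881791))/((6*(1/1875)*662)) = 579/(881791*(1324/625)) = (579/881791)*(625/1324) = 361875/1167491284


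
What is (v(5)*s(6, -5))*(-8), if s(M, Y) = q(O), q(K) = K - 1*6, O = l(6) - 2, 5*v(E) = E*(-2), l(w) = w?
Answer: -32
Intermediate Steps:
v(E) = -2*E/5 (v(E) = (E*(-2))/5 = (-2*E)/5 = -2*E/5)
O = 4 (O = 6 - 2 = 4)
q(K) = -6 + K (q(K) = K - 6 = -6 + K)
s(M, Y) = -2 (s(M, Y) = -6 + 4 = -2)
(v(5)*s(6, -5))*(-8) = (-⅖*5*(-2))*(-8) = -2*(-2)*(-8) = 4*(-8) = -32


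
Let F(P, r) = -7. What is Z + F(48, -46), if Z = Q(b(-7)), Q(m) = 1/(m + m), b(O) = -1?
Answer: -15/2 ≈ -7.5000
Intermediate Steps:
Q(m) = 1/(2*m)
Z = -1/2 (Z = (1/2)/(-1) = (1/2)*(-1) = -1/2 ≈ -0.50000)
Z + F(48, -46) = -1/2 - 7 = -15/2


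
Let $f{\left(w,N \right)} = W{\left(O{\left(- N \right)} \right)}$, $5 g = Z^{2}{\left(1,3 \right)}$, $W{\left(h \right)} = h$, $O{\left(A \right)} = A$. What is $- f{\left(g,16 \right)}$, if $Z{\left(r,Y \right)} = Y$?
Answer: $16$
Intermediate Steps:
$g = \frac{9}{5}$ ($g = \frac{3^{2}}{5} = \frac{1}{5} \cdot 9 = \frac{9}{5} \approx 1.8$)
$f{\left(w,N \right)} = - N$
$- f{\left(g,16 \right)} = - \left(-1\right) 16 = \left(-1\right) \left(-16\right) = 16$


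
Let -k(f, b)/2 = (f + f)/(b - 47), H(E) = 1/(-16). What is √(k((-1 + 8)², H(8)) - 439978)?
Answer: I*√249469124394/753 ≈ 663.31*I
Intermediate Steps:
H(E) = -1/16
k(f, b) = -4*f/(-47 + b) (k(f, b) = -2*(f + f)/(b - 47) = -2*2*f/(-47 + b) = -4*f/(-47 + b))
√(k((-1 + 8)², H(8)) - 439978) = √(-4*(-1 + 8)²/(-47 - 1/16) - 439978) = √(-4*7²/(-753/16) - 439978) = √(-4*49*(-16/753) - 439978) = √(3136/753 - 439978) = √(-331300298/753) = I*√249469124394/753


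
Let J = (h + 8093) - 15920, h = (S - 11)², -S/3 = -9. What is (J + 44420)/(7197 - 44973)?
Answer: -12283/12592 ≈ -0.97546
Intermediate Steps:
S = 27 (S = -3*(-9) = 27)
h = 256 (h = (27 - 11)² = 16² = 256)
J = -7571 (J = (256 + 8093) - 15920 = 8349 - 15920 = -7571)
(J + 44420)/(7197 - 44973) = (-7571 + 44420)/(7197 - 44973) = 36849/(-37776) = 36849*(-1/37776) = -12283/12592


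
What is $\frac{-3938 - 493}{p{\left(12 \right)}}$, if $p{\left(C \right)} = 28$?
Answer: $- \frac{633}{4} \approx -158.25$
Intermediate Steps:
$\frac{-3938 - 493}{p{\left(12 \right)}} = \frac{-3938 - 493}{28} = \left(-4431\right) \frac{1}{28} = - \frac{633}{4}$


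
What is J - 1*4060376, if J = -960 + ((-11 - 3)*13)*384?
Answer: -4131224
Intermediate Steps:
J = -70848 (J = -960 - 14*13*384 = -960 - 182*384 = -960 - 69888 = -70848)
J - 1*4060376 = -70848 - 1*4060376 = -70848 - 4060376 = -4131224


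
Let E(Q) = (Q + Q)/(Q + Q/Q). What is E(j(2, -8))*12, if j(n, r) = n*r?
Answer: 128/5 ≈ 25.600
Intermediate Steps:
E(Q) = 2*Q/(1 + Q) (E(Q) = (2*Q)/(Q + 1) = (2*Q)/(1 + Q) = 2*Q/(1 + Q))
E(j(2, -8))*12 = (2*(2*(-8))/(1 + 2*(-8)))*12 = (2*(-16)/(1 - 16))*12 = (2*(-16)/(-15))*12 = (2*(-16)*(-1/15))*12 = (32/15)*12 = 128/5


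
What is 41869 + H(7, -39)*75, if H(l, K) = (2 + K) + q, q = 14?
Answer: 40144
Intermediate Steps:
H(l, K) = 16 + K (H(l, K) = (2 + K) + 14 = 16 + K)
41869 + H(7, -39)*75 = 41869 + (16 - 39)*75 = 41869 - 23*75 = 41869 - 1725 = 40144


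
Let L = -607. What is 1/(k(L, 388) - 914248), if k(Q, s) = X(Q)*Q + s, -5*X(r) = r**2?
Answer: 5/219079243 ≈ 2.2823e-8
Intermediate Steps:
X(r) = -r**2/5
k(Q, s) = s - Q**3/5 (k(Q, s) = (-Q**2/5)*Q + s = -Q**3/5 + s = s - Q**3/5)
1/(k(L, 388) - 914248) = 1/((388 - 1/5*(-607)**3) - 914248) = 1/((388 - 1/5*(-223648543)) - 914248) = 1/((388 + 223648543/5) - 914248) = 1/(223650483/5 - 914248) = 1/(219079243/5) = 5/219079243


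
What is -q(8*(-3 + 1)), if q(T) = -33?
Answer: 33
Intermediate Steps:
-q(8*(-3 + 1)) = -1*(-33) = 33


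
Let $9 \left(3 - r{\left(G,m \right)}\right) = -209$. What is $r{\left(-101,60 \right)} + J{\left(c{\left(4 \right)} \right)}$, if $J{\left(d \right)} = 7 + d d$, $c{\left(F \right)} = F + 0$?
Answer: $\frac{443}{9} \approx 49.222$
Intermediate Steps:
$r{\left(G,m \right)} = \frac{236}{9}$ ($r{\left(G,m \right)} = 3 - - \frac{209}{9} = 3 + \frac{209}{9} = \frac{236}{9}$)
$c{\left(F \right)} = F$
$J{\left(d \right)} = 7 + d^{2}$
$r{\left(-101,60 \right)} + J{\left(c{\left(4 \right)} \right)} = \frac{236}{9} + \left(7 + 4^{2}\right) = \frac{236}{9} + \left(7 + 16\right) = \frac{236}{9} + 23 = \frac{443}{9}$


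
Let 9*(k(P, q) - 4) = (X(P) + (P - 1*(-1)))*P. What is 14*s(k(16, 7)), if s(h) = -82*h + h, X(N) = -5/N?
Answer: -38178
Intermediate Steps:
k(P, q) = 4 + P*(1 + P - 5/P)/9 (k(P, q) = 4 + ((-5/P + (P - 1*(-1)))*P)/9 = 4 + ((-5/P + (P + 1))*P)/9 = 4 + ((-5/P + (1 + P))*P)/9 = 4 + ((1 + P - 5/P)*P)/9 = 4 + (P*(1 + P - 5/P))/9 = 4 + P*(1 + P - 5/P)/9)
s(h) = -81*h
14*s(k(16, 7)) = 14*(-81*(31/9 + (⅑)*16 + (⅑)*16²)) = 14*(-81*(31/9 + 16/9 + (⅑)*256)) = 14*(-81*(31/9 + 16/9 + 256/9)) = 14*(-81*101/3) = 14*(-2727) = -38178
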